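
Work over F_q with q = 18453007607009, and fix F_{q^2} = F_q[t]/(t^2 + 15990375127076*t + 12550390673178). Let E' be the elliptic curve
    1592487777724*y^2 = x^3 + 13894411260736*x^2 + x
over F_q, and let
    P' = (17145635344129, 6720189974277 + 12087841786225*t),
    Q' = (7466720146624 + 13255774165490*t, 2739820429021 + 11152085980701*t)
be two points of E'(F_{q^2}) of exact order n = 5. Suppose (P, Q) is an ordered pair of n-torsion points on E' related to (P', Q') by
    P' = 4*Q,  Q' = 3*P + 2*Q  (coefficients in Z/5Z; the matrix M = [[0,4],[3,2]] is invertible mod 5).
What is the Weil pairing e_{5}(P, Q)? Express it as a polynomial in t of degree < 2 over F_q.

12807785985714 + 635582458135*t

e_{5} is bilinear + alternating on E[5], so e_{5}(4*Q, 3*P + 2*Q) = e_{5}(P,Q)^(0*2-4*3).
So e_{5}(P,Q) = e_{5}(P',Q')^{2}, since 3*2 = 1 mod 5.
(x,y)|->(8730148004100x+13723113910586,8730148004100y) sends E' to y^2=x^3+15504300383074*x.
Miller loop for e_{5} over F_{18453007607009^2}: bits of 5 = 101; 2 double steps + 1 add steps, l/v at each.
Miller gives e_{5}(P',Q') = 14688912470775 + 13737290134944*t in F_{18453007607009^2}.
Thus e_{5}(P,Q) = 12807785985714 + 635582458135*t.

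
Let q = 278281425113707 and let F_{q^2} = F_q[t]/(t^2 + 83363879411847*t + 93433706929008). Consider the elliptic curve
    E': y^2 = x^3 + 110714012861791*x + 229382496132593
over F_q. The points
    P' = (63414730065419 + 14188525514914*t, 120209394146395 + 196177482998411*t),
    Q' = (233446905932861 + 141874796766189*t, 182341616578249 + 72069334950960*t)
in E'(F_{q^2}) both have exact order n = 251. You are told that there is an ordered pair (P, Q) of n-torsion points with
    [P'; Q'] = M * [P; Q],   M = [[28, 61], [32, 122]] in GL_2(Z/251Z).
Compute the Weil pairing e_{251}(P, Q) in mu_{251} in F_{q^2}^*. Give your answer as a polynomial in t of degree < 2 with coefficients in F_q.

The 251-Weil pairing on E[251] over F_{278281425113707} is alternating-bilinear: e_{251}(P',Q') = e_{251}(P,Q)^det(M).
det M = 28*122 - 61*32 = 1464 = 209 (mod 251); 209^{-1} = 245 (mod 251).
Miller loop for e_{251} over F_{278281425113707^2}: bits of 251 = 11111011; 7 double steps + 6 add steps, l/v at each.
e_{251}(P',Q') = 163167792048306 + 224909469028884*t.
Hence e(P,Q) = 260197948205873 + 23145955923509*t in F_{278281425113707^2}^*.

260197948205873 + 23145955923509*t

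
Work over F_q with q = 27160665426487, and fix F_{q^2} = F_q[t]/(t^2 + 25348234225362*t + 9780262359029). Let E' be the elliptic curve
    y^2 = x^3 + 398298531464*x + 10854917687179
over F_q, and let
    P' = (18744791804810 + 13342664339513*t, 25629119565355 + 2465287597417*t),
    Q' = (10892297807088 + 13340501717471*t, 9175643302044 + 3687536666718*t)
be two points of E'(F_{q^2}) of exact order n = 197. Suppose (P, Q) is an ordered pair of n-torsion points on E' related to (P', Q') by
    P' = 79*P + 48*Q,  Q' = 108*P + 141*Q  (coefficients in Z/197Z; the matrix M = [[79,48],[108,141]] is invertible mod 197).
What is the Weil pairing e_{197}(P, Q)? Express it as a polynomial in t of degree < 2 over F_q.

606125953842 + 21929718982670*t

Since e_{197}(P,P)=e_{197}(Q,Q)=1 and e_{197}(Q,P)=e_{197}(P,Q)^{-1}, expanding e_{197}(79*P + 48*Q,108*P + 141*Q) leaves e(P,Q)^det(M).
So e_{197}(P,Q) = e_{197}(P',Q')^{162}, since 45*162 = 1 mod 197.
Double-and-add over 11000101: 8-1 doublings, 4-1 additions; each step l_{T,T}/v_{2T} or l_{T,P'}/v at Q'+S for random S.
e_{197}(P',Q') = 7477669298611 + 4641134915393*t.
e_{197}(P,Q) = (7477669298611 + 4641134915393*t)^{162} = 606125953842 + 21929718982670*t.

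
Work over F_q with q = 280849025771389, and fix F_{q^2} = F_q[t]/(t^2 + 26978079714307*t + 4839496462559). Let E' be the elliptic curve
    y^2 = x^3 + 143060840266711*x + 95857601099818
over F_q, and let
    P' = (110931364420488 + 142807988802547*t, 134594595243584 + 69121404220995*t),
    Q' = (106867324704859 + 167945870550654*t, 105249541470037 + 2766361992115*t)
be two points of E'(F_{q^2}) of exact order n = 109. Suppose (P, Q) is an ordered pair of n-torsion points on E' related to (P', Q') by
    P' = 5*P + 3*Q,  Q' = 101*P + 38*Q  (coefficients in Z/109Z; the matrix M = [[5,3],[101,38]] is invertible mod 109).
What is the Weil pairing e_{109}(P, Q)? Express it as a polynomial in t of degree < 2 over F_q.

118519988480622 + 52761651261578*t

Since e_{109}(P,P)=e_{109}(Q,Q)=1 and e_{109}(Q,P)=e_{109}(P,Q)^{-1}, expanding e_{109}(5*P + 3*Q,101*P + 38*Q) leaves e(P,Q)^det(M).
5*38 - 3*101 = -113; reduced mod 109: det = 105, inverse 27.
Run Miller on y^2=x^3+143060840266711*x+95857601099818 over F_{280849025771389}: ladder 1101101 (7 bits); e = f_P(D_Q)/f_Q(D_P).
e_{109}(P',Q') = 278993641268435 + 198335963975435*t.
Raise to 27: e(P,Q) = 118519988480622 + 52761651261578*t in mu_{109}.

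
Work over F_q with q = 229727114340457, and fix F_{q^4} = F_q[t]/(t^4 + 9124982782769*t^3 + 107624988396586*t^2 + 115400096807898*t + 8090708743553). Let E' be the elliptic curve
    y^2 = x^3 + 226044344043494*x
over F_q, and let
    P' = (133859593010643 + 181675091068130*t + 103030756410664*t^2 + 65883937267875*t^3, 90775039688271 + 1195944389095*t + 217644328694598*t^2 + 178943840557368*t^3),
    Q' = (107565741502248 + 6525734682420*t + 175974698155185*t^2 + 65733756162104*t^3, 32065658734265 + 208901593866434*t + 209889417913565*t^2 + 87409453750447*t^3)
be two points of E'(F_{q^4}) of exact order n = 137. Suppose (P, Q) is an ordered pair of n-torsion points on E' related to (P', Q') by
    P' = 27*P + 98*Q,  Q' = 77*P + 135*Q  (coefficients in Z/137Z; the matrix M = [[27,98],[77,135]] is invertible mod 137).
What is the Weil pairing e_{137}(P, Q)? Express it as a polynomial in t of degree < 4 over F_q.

Under M = [[27,98],[77,135]] in GL_2(Z/137), e_{137}(P',Q') = e_{137}(P,Q)^(27*135-98*77 mod 137).
So e_{137}(P,Q) = e_{137}(P',Q')^{59}, since 72*59 = 1 mod 137.
n = 137 = (10001001)_2 (8 bits, wt 3); accumulate f_{137,P'}(Q'+S)/f_{137,P'}(S) along the 7-step ladder.
Result: e(P',Q') = 206529687807046 + 71889196657863*t + 89988185750381*t^2 + 144896998209575*t^3.
Raise to 59: e(P,Q) = 152743050475008 + 155393976064800*t + 32575202664859*t^2 + 189587033767735*t^3 in mu_{137}.

152743050475008 + 155393976064800*t + 32575202664859*t^2 + 189587033767735*t^3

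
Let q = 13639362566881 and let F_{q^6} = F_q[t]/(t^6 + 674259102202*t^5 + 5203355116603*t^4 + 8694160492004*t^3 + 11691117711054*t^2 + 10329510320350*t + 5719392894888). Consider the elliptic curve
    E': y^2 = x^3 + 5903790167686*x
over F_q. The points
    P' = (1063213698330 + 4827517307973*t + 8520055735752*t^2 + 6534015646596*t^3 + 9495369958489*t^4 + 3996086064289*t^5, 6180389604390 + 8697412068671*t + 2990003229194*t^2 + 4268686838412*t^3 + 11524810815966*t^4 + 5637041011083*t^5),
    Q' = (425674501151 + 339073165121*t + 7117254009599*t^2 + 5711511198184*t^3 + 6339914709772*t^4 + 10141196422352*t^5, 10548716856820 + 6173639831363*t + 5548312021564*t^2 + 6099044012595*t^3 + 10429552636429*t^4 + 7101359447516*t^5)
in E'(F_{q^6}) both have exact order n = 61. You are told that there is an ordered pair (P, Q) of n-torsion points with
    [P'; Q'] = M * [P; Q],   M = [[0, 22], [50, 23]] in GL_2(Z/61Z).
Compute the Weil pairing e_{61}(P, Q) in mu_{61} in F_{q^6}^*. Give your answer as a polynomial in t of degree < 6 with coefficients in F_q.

10175139403171 + 6153304737290*t + 12687651127087*t^2 + 7186136164875*t^3 + 12985958946293*t^4 + 1093315359665*t^5

Under M = [[0,22],[50,23]] in GL_2(Z/61), e_{61}(P',Q') = e_{61}(P,Q)^(0*23-22*50 mod 61).
Hence e(P,Q) = e(P',Q')^{30} where 30 = 59^{-1} mod 61.
n = 61 = (111101)_2 (6 bits, wt 5); accumulate f_{61,P'}(Q'+S)/f_{61,P'}(S) along the 5-step ladder.
e_{61}(P',Q') = 9711979939954 + 11168420758700*t + 3515349786773*t^2 + 5915197732917*t^3 + 12943812299665*t^4 + 11471407213453*t^5.
e_{61}(P,Q) = (9711979939954 + 11168420758700*t + 3515349786773*t^2 + 5915197732917*t^3 + 12943812299665*t^4 + 11471407213453*t^5)^{30} = 10175139403171 + 6153304737290*t + 12687651127087*t^2 + 7186136164875*t^3 + 12985958946293*t^4 + 1093315359665*t^5.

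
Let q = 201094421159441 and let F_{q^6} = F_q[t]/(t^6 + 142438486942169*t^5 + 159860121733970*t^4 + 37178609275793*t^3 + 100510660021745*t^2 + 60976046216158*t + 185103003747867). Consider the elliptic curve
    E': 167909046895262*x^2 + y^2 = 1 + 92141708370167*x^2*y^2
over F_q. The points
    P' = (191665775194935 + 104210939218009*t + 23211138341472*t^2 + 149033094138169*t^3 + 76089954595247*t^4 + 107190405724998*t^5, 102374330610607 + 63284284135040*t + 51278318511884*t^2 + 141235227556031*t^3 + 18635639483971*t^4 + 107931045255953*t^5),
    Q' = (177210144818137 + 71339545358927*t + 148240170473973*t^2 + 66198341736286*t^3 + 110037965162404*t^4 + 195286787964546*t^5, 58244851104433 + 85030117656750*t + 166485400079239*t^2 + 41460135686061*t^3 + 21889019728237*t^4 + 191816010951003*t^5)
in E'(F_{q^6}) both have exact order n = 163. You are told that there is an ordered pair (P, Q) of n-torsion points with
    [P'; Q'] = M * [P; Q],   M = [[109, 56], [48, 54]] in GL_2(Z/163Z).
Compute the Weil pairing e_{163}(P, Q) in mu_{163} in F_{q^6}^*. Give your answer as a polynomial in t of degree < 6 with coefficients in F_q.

17575064696345 + 130666789339670*t + 28515653908193*t^2 + 131562871106205*t^3 + 90243857448531*t^4 + 175621585190561*t^5

Under M = [[109,56],[48,54]] in GL_2(Z/163), e_{163}(P',Q') = e_{163}(P,Q)^(109*54-56*48 mod 163).
109*54 - 56*48 = 3198; reduced mod 163: det = 101, inverse 92.
Edwards->Montgomery: u=(1+y)/(1-y), v=u/x -> 45288846039909v^2=u^3+8557550422127u^2+u; then x_W=69215439921134u+76857529404145: y^2=x^3+44151172395696*x+61224312420366.
Miller loop for e_{163} over F_{201094421159441^6}: bits of 163 = 10100011; 7 double steps + 3 add steps, l/v at each.
The quotient is 186607023164063 + 168459061027337*t + 98484406298841*t^2 + 153525256809635*t^3 + 25857874915334*t^4 + 44458560412772*t^5.
(186607023164063 + 168459061027337*t + 98484406298841*t^2 + 153525256809635*t^3 + 25857874915334*t^4 + 44458560412772*t^5)^{92} mod (201094421159441,f) = 17575064696345 + 130666789339670*t + 28515653908193*t^2 + 131562871106205*t^3 + 90243857448531*t^4 + 175621585190561*t^5.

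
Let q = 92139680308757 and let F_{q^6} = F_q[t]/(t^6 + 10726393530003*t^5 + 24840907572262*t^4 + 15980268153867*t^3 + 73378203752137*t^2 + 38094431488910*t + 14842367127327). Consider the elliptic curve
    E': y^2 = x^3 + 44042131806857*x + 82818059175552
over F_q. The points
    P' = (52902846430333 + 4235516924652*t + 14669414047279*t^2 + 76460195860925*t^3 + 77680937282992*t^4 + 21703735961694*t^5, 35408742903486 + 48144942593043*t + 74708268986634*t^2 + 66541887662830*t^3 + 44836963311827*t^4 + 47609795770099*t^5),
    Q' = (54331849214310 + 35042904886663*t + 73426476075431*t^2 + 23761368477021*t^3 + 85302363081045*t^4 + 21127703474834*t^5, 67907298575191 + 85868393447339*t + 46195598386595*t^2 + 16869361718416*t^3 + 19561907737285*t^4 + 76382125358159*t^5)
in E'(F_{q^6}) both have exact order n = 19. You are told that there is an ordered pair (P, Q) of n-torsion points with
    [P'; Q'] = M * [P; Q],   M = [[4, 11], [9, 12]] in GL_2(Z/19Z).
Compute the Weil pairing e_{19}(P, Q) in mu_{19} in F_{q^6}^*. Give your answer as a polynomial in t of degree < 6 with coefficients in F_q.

28421601324742 + 23704285474687*t + 44012473830491*t^2 + 26055463536467*t^3 + 24140779824964*t^4 + 76126111296703*t^5

Under M = [[4,11],[9,12]] in GL_2(Z/19), e_{19}(P',Q') = e_{19}(P,Q)^(4*12-11*9 mod 19).
So e_{19}(P,Q) = e_{19}(P',Q')^{16}, since 6*16 = 1 mod 19.
Run Miller on y^2=x^3+44042131806857*x+82818059175552 over F_{92139680308757}: ladder 10011 (5 bits); e = f_P(D_Q)/f_Q(D_P).
Result: e(P',Q') = 76341948825260 + 87186335949630*t + 21890611247609*t^2 + 75564260142842*t^3 + 78359458597392*t^4 + 68910722306300*t^5.
Raise to 16: e(P,Q) = 28421601324742 + 23704285474687*t + 44012473830491*t^2 + 26055463536467*t^3 + 24140779824964*t^4 + 76126111296703*t^5 in mu_{19}.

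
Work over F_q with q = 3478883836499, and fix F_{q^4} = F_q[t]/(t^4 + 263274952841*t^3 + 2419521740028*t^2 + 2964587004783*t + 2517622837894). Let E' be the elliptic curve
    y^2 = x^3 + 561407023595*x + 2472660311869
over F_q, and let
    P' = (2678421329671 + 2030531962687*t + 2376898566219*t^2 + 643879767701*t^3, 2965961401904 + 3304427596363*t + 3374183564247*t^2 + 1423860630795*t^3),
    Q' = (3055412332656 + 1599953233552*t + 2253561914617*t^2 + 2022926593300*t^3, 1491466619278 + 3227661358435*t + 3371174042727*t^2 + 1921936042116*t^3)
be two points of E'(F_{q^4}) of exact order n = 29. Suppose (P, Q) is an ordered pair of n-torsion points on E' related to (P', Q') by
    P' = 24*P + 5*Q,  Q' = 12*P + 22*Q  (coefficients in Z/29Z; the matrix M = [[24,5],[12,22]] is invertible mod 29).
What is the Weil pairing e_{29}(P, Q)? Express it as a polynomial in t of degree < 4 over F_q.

818039403943 + 3105896027632*t + 2448245541173*t^2 + 915148416659*t^3

The 29-Weil pairing on E[29] over F_{3478883836499} is alternating-bilinear: e_{29}(P',Q') = e_{29}(P,Q)^det(M).
Inverting 4 mod 29: 22. Thus e_{29}(P,Q) = e(P',Q')^{22}.
5-bit Miller (11101) on E'/F_{3478883836499} with a'=561407023595, b'=2472660311869: accumulate tangent/chord ratios at Q'+S and P'+S'.
Result: e(P',Q') = 125570770482 + 325997148862*t + 1791338603589*t^2 + 1179843746117*t^3.
(125570770482 + 325997148862*t + 1791338603589*t^2 + 1179843746117*t^3)^{22} mod (3478883836499,f) = 818039403943 + 3105896027632*t + 2448245541173*t^2 + 915148416659*t^3.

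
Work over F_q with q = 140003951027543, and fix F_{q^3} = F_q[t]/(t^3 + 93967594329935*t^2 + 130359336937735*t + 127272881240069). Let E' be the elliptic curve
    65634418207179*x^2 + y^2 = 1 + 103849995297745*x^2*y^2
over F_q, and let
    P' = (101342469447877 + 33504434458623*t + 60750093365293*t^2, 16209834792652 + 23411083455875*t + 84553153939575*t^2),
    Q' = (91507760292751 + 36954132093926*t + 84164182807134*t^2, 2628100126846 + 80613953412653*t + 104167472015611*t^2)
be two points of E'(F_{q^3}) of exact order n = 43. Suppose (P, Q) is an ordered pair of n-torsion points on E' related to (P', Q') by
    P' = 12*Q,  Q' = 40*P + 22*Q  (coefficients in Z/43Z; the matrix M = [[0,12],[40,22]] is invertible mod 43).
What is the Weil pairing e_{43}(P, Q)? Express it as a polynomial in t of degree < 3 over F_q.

3276475302134 + 118077895546876*t + 138851359996309*t^2

e_{43}(aP+bQ,cP+dQ) = e_{43}(P,Q)^(ad-bc); with (a,b,c,d)=(0,12,40,22) this gives the det-43 law.
Hence e(P,Q) = e(P',Q')^{6} where 6 = 36^{-1} mod 43.
Edwards a_E,d_E -> Montgomery A=2820198540254,B=70945498068411 -> Weierstrass 77301979728289,106197369175621 via alpha=121583369602516,beta=60448081241130.
6-bit Miller (101011) on E'/F_{140003951027543} with a'=77301979728289, b'=106197369175621: accumulate tangent/chord ratios at Q'+S and P'+S'.
Miller gives e_{43}(P',Q') = 55630896330882 + 34675592991616*t + 11332595599228*t^2 in F_{140003951027543^3}.
Thus e_{43}(P,Q) = 3276475302134 + 118077895546876*t + 138851359996309*t^2.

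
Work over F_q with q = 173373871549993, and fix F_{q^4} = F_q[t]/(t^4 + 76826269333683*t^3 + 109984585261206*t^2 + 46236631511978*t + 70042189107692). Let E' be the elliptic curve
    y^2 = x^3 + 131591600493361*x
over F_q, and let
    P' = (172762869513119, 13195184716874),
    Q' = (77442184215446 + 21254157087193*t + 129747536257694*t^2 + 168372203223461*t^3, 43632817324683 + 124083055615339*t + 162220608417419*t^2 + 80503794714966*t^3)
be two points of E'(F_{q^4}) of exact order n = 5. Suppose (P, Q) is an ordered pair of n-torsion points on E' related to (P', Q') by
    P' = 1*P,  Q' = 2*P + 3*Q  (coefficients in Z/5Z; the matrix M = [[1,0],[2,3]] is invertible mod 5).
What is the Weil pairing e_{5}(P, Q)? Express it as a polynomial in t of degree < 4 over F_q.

The 5-Weil pairing on E[5] over F_{173373871549993} is alternating-bilinear: e_{5}(P',Q') = e_{5}(P,Q)^det(M).
1*3 - 0*2 = 3; reduced mod 5: det = 3, inverse 2.
Double-and-add over 101: 3-1 doublings, 2-1 additions; each step l_{T,T}/v_{2T} or l_{T,P'}/v at Q'+S for random S.
Result: e(P',Q') = 53494094449101 + 34055724866015*t + 113289458582653*t^2 + 125381965942956*t^3.
e_{5}(P,Q) = (53494094449101 + 34055724866015*t + 113289458582653*t^2 + 125381965942956*t^3)^{2} = 36232287903382 + 66931898137694*t + 121300723075546*t^2 + 68322263222098*t^3.

36232287903382 + 66931898137694*t + 121300723075546*t^2 + 68322263222098*t^3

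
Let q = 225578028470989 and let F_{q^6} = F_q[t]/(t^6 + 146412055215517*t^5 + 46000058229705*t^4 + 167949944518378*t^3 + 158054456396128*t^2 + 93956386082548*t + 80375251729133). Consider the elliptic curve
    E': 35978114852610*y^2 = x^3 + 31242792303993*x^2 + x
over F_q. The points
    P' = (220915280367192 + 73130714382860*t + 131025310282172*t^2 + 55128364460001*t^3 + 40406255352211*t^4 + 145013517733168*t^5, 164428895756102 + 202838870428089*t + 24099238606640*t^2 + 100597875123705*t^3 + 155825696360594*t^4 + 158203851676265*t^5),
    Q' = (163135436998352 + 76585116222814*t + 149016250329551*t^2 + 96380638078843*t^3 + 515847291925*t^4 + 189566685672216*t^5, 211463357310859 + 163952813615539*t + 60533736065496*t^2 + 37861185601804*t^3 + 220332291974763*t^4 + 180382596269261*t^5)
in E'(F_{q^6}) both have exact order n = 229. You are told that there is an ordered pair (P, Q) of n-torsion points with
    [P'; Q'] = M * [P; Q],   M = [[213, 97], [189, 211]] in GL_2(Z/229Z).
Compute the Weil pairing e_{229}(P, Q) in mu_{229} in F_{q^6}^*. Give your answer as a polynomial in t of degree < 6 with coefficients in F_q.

Alternating bilinearity on E[229] (values in mu_{229} in F_{225578028470989^6}) gives e(P',Q') = e(P,Q)^det(M).
det(M) mod 229 = 46; its inverse in (Z/229)^* is 5 (check: 46*5 mod 229 = 1).
Undo Montgomery via alpha=169718896714802, beta=9823170576190: (a',b')=(0,115546451452173) over F_{225578028470989}.
Build f_{229,P'} and f_{229,Q'} via the 8-bit ladder of 229=11100101_2; evaluate at shifted divisors; quotient in F_{225578028470989^6}.
Result: e(P',Q') = 48834333046478 + 160273933853509*t + 65765828552132*t^2 + 100512831101240*t^3 + 107378210619901*t^4 + 56950080388594*t^5.
Finally e_{229}(P,Q) = 78503548492741 + 86168246011480*t + 178589394628293*t^2 + 182243031132767*t^3 + 15940857783199*t^4 + 16364689652054*t^5.

78503548492741 + 86168246011480*t + 178589394628293*t^2 + 182243031132767*t^3 + 15940857783199*t^4 + 16364689652054*t^5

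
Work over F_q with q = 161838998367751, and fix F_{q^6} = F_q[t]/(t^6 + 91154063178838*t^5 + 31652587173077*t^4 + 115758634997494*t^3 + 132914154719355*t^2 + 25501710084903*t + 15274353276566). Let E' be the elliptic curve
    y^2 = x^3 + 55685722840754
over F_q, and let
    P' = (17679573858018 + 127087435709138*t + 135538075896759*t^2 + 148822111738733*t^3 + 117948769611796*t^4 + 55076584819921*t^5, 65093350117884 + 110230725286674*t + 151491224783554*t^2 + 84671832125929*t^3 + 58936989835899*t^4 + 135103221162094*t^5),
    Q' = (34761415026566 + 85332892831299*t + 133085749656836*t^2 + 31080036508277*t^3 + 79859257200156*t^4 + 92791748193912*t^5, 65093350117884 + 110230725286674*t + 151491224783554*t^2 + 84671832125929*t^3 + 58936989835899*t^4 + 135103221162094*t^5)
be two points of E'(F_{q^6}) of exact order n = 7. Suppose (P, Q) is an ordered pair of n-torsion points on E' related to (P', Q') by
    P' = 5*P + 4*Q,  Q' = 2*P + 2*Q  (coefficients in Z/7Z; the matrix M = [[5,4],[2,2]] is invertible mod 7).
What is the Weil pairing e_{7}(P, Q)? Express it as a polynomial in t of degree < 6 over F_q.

e_{7}(aP+bQ,cP+dQ) = e_{7}(P,Q)^(ad-bc); with (a,b,c,d)=(5,4,2,2) this gives the det-7 law.
So e_{7}(P,Q) = e_{7}(P',Q')^{4}, since 2*4 = 1 mod 7.
Miller loop for e_{7} over F_{161838998367751^6}: bits of 7 = 111; 2 double steps + 2 add steps, l/v at each.
The quotient is 112169253736440 + 90188404874068*t + 24137717341537*t^2 + 57199820593098*t^3 + 222784392929*t^4 + 92808214348291*t^5.
(112169253736440 + 90188404874068*t + 24137717341537*t^2 + 57199820593098*t^3 + 222784392929*t^4 + 92808214348291*t^5)^{4} mod (161838998367751,f) = 41029806482756 + 114584606734899*t + 37172163563675*t^2 + 129068040917035*t^3 + 12624836319518*t^4 + 125436899081066*t^5.

41029806482756 + 114584606734899*t + 37172163563675*t^2 + 129068040917035*t^3 + 12624836319518*t^4 + 125436899081066*t^5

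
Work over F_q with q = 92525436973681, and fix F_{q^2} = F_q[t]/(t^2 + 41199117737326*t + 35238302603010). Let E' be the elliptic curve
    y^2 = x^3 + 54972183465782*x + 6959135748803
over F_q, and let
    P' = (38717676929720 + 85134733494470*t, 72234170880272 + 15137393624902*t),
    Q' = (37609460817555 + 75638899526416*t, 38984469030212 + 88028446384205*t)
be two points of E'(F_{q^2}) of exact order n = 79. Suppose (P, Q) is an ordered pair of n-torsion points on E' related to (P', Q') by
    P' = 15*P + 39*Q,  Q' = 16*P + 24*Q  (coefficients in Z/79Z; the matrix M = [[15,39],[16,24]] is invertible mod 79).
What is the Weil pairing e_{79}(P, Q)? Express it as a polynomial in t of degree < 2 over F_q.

10621307499320 + 43152048033877*t

e_{79} is bilinear + alternating on E[79], so e_{79}(15*P + 39*Q, 16*P + 24*Q) = e_{79}(P,Q)^(15*24-39*16).
So e_{79}(P,Q) = e_{79}(P',Q')^{38}, since 52*38 = 1 mod 79.
Run Miller on y^2=x^3+54972183465782*x+6959135748803 over F_{92525436973681}: ladder 1001111 (7 bits); e = f_P(D_Q)/f_Q(D_P).
e_{79}(P',Q') = 24821135519598 + 3316490527451*t.
Raise to 38: e(P,Q) = 10621307499320 + 43152048033877*t in mu_{79}.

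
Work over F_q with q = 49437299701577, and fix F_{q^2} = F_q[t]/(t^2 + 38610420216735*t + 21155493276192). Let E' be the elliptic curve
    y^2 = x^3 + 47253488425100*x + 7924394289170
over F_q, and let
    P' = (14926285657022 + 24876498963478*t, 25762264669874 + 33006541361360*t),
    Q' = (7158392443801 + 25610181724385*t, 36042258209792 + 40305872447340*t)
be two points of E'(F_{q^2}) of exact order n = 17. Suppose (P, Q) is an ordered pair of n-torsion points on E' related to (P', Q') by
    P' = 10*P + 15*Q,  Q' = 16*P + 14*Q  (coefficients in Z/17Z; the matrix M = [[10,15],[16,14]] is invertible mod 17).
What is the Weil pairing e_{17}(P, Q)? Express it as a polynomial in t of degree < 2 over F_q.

39000106577490 + 1608451379702*t

e_{17} is bilinear + alternating on E[17], so e_{17}(10*P + 15*Q, 16*P + 14*Q) = e_{17}(P,Q)^(10*14-15*16).
10*14 - 15*16 = -100; reduced mod 17: det = 2, inverse 9.
5-bit Miller (10001) on E'/F_{49437299701577} with a'=47253488425100, b'=7924394289170: accumulate tangent/chord ratios at Q'+S and P'+S'.
The quotient is 14366924905868 + 22458160875424*t.
(14366924905868 + 22458160875424*t)^{9} mod (49437299701577,f) = 39000106577490 + 1608451379702*t.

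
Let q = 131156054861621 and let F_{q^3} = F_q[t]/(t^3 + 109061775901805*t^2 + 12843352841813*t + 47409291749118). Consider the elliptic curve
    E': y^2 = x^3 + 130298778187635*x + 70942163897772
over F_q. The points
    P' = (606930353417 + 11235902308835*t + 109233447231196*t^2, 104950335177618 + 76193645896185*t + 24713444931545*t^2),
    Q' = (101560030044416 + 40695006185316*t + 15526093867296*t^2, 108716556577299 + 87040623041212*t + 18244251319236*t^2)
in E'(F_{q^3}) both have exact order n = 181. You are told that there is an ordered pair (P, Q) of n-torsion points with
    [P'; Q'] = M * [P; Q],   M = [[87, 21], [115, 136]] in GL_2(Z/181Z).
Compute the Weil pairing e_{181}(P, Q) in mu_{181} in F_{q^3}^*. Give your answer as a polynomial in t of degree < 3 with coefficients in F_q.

22240559441201 + 82503915135428*t + 107345108912154*t^2

e_{181}(aP+bQ,cP+dQ) = e_{181}(P,Q)^(ad-bc); with (a,b,c,d)=(87,21,115,136) this gives the det-181 law.
Hence e(P,Q) = e(P',Q')^{145} where 145 = 5^{-1} mod 181.
Double-and-add over 10110101: 8-1 doublings, 5-1 additions; each step l_{T,T}/v_{2T} or l_{T,P'}/v at Q'+S for random S.
e_{181}(P',Q') = 9394548898721 + 87255460878599*t + 121085793389292*t^2.
Thus e_{181}(P,Q) = 22240559441201 + 82503915135428*t + 107345108912154*t^2.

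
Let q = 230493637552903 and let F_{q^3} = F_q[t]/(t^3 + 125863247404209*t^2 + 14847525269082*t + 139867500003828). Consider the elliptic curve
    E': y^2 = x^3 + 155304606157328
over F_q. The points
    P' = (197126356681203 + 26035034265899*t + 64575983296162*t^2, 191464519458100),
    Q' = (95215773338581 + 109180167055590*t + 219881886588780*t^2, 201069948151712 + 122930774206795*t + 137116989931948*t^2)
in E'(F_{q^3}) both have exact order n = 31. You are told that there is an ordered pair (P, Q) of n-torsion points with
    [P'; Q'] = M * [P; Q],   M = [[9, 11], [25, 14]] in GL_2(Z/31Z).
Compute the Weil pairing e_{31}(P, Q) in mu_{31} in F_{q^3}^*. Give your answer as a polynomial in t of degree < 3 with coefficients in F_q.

Alternating bilinearity on E[31] (values in mu_{31} in F_{230493637552903^3}) gives e(P',Q') = e(P,Q)^det(M).
9*14 - 11*25 = -149; reduced mod 31: det = 6, inverse 26.
Double-and-add over 11111: 5-1 doublings, 5-1 additions; each step l_{T,T}/v_{2T} or l_{T,P'}/v at Q'+S for random S.
Result: e(P',Q') = 218504057403482 + 189848179007613*t + 149103032614836*t^2.
(218504057403482 + 189848179007613*t + 149103032614836*t^2)^{26} mod (230493637552903,f) = 153995629066744 + 99452562309037*t + 229891751351051*t^2.

153995629066744 + 99452562309037*t + 229891751351051*t^2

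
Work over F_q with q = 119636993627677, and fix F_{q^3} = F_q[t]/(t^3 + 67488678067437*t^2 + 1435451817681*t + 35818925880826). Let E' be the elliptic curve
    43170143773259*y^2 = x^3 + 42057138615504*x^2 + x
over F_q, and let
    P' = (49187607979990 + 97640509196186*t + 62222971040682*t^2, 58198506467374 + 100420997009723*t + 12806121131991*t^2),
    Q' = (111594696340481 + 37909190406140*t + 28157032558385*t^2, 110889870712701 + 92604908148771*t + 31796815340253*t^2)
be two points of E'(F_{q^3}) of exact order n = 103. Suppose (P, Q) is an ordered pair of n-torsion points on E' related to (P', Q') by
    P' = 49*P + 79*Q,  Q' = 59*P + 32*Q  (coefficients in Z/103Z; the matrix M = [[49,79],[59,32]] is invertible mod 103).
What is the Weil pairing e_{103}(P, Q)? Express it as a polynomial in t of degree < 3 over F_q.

The 103-Weil pairing on E[103] over F_{119636993627677} is alternating-bilinear: e_{103}(P',Q') = e_{103}(P,Q)^det(M).
Hence e(P,Q) = e(P',Q')^{34} where 34 = 100^{-1} mod 103.
Set x_W=59092639534042*u+44542443179340, y_W=59092639534042*v; then E': y_W^2=x_W^3+99236390781903*x_W+34976786953906.
Double-and-add over 1100111: 7-1 doublings, 5-1 additions; each step l_{T,T}/v_{2T} or l_{T,P'}/v at Q'+S for random S.
Miller gives e_{103}(P',Q') = 105790534656008 + 94537000450234*t + 55136060367495*t^2 in F_{119636993627677^3}.
Hence e(P,Q) = 63672660133486 + 81485364201005*t + 11779811272241*t^2 in F_{119636993627677^3}^*.

63672660133486 + 81485364201005*t + 11779811272241*t^2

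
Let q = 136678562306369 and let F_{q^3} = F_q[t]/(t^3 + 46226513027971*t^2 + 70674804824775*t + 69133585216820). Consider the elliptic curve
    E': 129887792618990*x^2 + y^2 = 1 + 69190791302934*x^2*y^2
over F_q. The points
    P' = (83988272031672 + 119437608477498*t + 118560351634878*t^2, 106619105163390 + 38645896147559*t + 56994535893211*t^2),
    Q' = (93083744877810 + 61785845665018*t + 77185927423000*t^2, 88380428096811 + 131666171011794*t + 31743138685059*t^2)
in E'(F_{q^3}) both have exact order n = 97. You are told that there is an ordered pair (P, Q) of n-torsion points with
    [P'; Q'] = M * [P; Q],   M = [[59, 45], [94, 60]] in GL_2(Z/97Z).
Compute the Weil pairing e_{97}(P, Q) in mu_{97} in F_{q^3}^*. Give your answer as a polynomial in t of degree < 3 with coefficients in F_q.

13970319265915 + 19440652287188*t + 34942201714819*t^2

Since e_{97}(P,P)=e_{97}(Q,Q)=1 and e_{97}(Q,P)=e_{97}(P,Q)^{-1}, expanding e_{97}(59*P + 45*Q,94*P + 60*Q) leaves e(P,Q)^det(M).
Hence e(P,Q) = e(P',Q')^{44} where 44 = 86^{-1} mod 97.
Map (x,y)_Ed via u=(1+y)/(1-y), v=(1+y)/((1-y)x) to Montgomery A=128481592608963,B=71265838704542; then to (a',b')=(35816855749718,133161638798399).
Run Miller on y^2=x^3+35816855749718*x+133161638798399 over F_{136678562306369}: ladder 1100001 (7 bits); e = f_P(D_Q)/f_Q(D_P).
Result: e(P',Q') = 128617579778918 + 111332189682592*t + 118518593442097*t^2.
Finally e_{97}(P,Q) = 13970319265915 + 19440652287188*t + 34942201714819*t^2.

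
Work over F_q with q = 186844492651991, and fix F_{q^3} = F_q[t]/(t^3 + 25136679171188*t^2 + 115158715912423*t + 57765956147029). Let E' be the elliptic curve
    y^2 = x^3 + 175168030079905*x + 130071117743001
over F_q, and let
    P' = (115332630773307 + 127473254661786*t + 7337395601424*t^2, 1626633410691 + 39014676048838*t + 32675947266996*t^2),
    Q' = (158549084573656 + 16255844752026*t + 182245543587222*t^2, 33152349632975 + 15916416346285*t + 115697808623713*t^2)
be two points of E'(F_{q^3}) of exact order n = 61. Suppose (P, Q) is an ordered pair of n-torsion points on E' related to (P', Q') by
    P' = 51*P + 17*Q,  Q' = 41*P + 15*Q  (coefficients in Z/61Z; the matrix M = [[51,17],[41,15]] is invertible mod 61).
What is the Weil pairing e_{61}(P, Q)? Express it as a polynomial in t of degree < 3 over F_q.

The 61-Weil pairing on E[61] over F_{186844492651991} is alternating-bilinear: e_{61}(P',Q') = e_{61}(P,Q)^det(M).
det(M) mod 61 = 7; its inverse in (Z/61)^* is 35 (check: 7*35 mod 61 = 1).
Run Miller on y^2=x^3+175168030079905*x+130071117743001 over F_{186844492651991}: ladder 111101 (6 bits); e = f_P(D_Q)/f_Q(D_P).
f_P(D_Q)/f_Q(D_P) = 103618591780267 + 83132512949826*t + 90080116900192*t^2.
e_{61}(P,Q) = (103618591780267 + 83132512949826*t + 90080116900192*t^2)^{35} = 182680865885311 + 141173494943266*t + 45967513948489*t^2.

182680865885311 + 141173494943266*t + 45967513948489*t^2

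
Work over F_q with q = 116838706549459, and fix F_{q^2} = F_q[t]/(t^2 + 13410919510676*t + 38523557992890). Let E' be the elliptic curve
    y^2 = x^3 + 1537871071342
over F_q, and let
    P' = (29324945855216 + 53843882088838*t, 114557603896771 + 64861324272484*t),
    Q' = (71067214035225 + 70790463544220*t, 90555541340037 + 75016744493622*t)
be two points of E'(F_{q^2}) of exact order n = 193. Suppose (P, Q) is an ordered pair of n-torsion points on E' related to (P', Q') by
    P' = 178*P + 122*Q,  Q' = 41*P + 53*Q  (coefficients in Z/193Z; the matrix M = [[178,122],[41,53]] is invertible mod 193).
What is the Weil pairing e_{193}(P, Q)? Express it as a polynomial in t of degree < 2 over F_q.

98786602954109 + 51434535540543*t

Under M = [[178,122],[41,53]] in GL_2(Z/193), e_{193}(P',Q') = e_{193}(P,Q)^(178*53-122*41 mod 193).
Inverting 186 mod 193: 55. Thus e_{193}(P,Q) = e(P',Q')^{55}.
Run Miller on y^2=x^3+1537871071342 over F_{116838706549459}: ladder 11000001 (8 bits); e = f_P(D_Q)/f_Q(D_P).
f_P(D_Q)/f_Q(D_P) = 6184609877665 + 113975490255679*t.
(6184609877665 + 113975490255679*t)^{55} mod (116838706549459,f) = 98786602954109 + 51434535540543*t.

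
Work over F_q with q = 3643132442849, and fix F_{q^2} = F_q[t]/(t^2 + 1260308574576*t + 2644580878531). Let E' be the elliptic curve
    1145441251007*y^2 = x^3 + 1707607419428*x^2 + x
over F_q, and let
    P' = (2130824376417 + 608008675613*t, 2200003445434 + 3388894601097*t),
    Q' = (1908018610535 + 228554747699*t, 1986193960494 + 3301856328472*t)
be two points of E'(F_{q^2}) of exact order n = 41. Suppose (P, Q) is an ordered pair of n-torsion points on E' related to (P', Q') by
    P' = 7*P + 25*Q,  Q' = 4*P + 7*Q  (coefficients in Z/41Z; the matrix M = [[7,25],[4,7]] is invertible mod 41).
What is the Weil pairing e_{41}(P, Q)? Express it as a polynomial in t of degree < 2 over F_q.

Since e_{41}(P,P)=e_{41}(Q,Q)=1 and e_{41}(Q,P)=e_{41}(P,Q)^{-1}, expanding e_{41}(7*P + 25*Q,4*P + 7*Q) leaves e(P,Q)^det(M).
det(M) mod 41 = 31; its inverse in (Z/41)^* is 4 (check: 31*4 mod 41 = 1).
Undo Montgomery via alpha=2689022358404, beta=100695432045: (a',b')=(2442799444226,3608767315156) over F_{3643132442849}.
Run Miller on y^2=x^3+2442799444226*x+3608767315156 over F_{3643132442849}: ladder 101001 (6 bits); e = f_P(D_Q)/f_Q(D_P).
So e_{41}(P',Q') = 9034344306 + 1564140872511*t.
Finally e_{41}(P,Q) = 1545444849057 + 3130635259475*t.

1545444849057 + 3130635259475*t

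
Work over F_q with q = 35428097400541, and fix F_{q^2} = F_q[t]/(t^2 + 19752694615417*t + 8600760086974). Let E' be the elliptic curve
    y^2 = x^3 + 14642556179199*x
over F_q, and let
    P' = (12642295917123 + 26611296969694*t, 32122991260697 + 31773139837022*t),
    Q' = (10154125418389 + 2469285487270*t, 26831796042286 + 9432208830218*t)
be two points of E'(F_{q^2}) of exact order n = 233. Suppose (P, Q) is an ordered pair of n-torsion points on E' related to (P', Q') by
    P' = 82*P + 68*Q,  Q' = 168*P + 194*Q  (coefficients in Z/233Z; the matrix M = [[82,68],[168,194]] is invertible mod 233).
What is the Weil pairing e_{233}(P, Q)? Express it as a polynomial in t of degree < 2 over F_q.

Under M = [[82,68],[168,194]] in GL_2(Z/233), e_{233}(P',Q') = e_{233}(P,Q)^(82*194-68*168 mod 233).
Inverting 57 mod 233: 139. Thus e_{233}(P,Q) = e(P',Q')^{139}.
n = 233 = (11101001)_2 (8 bits, wt 5); accumulate f_{233,P'}(Q'+S)/f_{233,P'}(S) along the 7-step ladder.
f_P(D_Q)/f_Q(D_P) = 33663852381227 + 29518211418845*t.
Hence e(P,Q) = 21314294082110 + 17062787162043*t in F_{35428097400541^2}^*.

21314294082110 + 17062787162043*t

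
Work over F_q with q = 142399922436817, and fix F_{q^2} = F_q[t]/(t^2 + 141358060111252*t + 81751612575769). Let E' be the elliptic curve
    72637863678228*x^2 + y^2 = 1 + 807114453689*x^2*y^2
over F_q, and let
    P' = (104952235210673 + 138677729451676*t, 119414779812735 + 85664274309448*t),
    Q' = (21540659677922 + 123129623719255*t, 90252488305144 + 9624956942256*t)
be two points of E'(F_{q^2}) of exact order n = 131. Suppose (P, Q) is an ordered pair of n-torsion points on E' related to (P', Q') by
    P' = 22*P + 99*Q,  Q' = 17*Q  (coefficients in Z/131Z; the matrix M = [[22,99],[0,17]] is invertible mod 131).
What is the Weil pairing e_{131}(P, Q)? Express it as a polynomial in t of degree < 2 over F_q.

e_{131} is bilinear + alternating on E[131], so e_{131}(22*P + 99*Q, 17*Q) = e_{131}(P,Q)^(22*17-99*0).
Hence e(P,Q) = e(P',Q')^{62} where 62 = 112^{-1} mod 131.
Map (x,y)_Ed via u=(1+y)/(1-y), v=(1+y)/((1-y)x) to Montgomery A=82390271268463,B=75549148220047; then to (a',b')=(41293258604188,91379307563228).
Miller loop for e_{131} over F_{142399922436817^2}: bits of 131 = 10000011; 7 double steps + 2 add steps, l/v at each.
f_P(D_Q)/f_Q(D_P) = 108342450749241 + 118410643871576*t.
Thus e_{131}(P,Q) = 21762610129585 + 5021808562974*t.

21762610129585 + 5021808562974*t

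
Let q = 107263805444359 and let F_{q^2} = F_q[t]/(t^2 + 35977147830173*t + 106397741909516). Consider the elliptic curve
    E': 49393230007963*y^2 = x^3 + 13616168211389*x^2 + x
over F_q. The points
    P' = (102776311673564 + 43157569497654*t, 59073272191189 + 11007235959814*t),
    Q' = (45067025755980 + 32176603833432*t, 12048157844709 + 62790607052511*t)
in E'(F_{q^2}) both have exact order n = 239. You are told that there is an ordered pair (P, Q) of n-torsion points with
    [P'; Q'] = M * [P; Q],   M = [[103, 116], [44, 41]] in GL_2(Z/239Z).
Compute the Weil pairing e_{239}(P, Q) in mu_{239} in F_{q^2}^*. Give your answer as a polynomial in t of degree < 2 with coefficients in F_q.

257139812868 + 16029218068961*t

e_{239}(aP+bQ,cP+dQ) = e_{239}(P,Q)^(ad-bc); with (a,b,c,d)=(103,116,44,41) this gives the det-239 law.
So e_{239}(P,Q) = e_{239}(P',Q')^{51}, since 75*51 = 1 mod 239.
(x,y)|->(20262455231114x+103477281352118,20262455231114y) sends E' to y^2=x^3+10139937527699*x+71127530374354.
Build f_{239,P'} and f_{239,Q'} via the 8-bit ladder of 239=11101111_2; evaluate at shifted divisors; quotient in F_{107263805444359^2}.
So e_{239}(P',Q') = 62914686243967 + 23120311195545*t.
Hence e(P,Q) = 257139812868 + 16029218068961*t in F_{107263805444359^2}^*.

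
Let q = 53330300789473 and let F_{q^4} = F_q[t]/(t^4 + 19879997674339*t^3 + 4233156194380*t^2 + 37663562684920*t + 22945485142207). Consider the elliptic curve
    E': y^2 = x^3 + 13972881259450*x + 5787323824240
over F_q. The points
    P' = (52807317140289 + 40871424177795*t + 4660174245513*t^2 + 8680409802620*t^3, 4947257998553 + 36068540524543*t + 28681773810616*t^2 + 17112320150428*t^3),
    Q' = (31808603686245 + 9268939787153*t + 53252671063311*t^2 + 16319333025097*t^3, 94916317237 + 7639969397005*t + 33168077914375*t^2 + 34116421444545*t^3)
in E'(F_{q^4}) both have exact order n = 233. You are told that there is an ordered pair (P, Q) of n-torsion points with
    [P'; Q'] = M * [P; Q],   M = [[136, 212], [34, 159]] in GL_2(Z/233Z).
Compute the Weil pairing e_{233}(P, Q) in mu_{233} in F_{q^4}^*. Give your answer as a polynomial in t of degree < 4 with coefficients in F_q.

19198301221917 + 29061423889247*t + 24612599691561*t^2 + 8713553896684*t^3

e_{233} is bilinear + alternating on E[233], so e_{233}(136*P + 212*Q, 34*P + 159*Q) = e_{233}(P,Q)^(136*159-212*34).
Inverting 203 mod 233: 132. Thus e_{233}(P,Q) = e(P',Q')^{132}.
Miller loop for e_{233} over F_{53330300789473^4}: bits of 233 = 11101001; 7 double steps + 4 add steps, l/v at each.
f_P(D_Q)/f_Q(D_P) = 25732475722764 + 45384002354505*t + 37610413952194*t^2 + 7589895570597*t^3.
e_{233}(P,Q) = (25732475722764 + 45384002354505*t + 37610413952194*t^2 + 7589895570597*t^3)^{132} = 19198301221917 + 29061423889247*t + 24612599691561*t^2 + 8713553896684*t^3.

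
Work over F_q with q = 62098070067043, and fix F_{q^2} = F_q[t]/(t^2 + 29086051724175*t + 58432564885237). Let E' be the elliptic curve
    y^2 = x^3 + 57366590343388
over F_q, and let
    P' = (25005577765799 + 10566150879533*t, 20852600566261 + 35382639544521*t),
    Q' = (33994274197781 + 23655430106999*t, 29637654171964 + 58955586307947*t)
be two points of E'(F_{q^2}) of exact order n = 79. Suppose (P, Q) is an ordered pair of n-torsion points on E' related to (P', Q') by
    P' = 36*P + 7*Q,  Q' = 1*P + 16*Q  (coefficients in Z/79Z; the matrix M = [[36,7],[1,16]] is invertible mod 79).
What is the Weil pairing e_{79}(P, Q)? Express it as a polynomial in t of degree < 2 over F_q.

18602784394644 + 58342048010311*t

Alternating bilinearity on E[79] (values in mu_{79} in F_{62098070067043^2}) gives e(P',Q') = e(P,Q)^det(M).
Inverting 16 mod 79: 5. Thus e_{79}(P,Q) = e(P',Q')^{5}.
Miller loop for e_{79} over F_{62098070067043^2}: bits of 79 = 1001111; 6 double steps + 4 add steps, l/v at each.
e_{79}(P',Q') = 54899918164897 + 21227512082465*t.
e_{79}(P,Q) = (54899918164897 + 21227512082465*t)^{5} = 18602784394644 + 58342048010311*t.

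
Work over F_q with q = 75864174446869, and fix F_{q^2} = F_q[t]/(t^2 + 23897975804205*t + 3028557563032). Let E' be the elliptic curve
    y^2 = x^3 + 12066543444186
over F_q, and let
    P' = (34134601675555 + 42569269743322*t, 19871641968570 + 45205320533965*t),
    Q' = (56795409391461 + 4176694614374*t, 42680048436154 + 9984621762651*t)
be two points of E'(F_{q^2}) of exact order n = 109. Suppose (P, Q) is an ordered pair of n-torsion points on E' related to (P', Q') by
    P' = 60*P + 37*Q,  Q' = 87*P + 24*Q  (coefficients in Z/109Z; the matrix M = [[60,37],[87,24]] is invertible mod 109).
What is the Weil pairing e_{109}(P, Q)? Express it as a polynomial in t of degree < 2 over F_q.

e_{109}(aP+bQ,cP+dQ) = e_{109}(P,Q)^(ad-bc); with (a,b,c,d)=(60,37,87,24) this gives the det-109 law.
det(M) mod 109 = 74; its inverse in (Z/109)^* is 28 (check: 74*28 mod 109 = 1).
Miller loop for e_{109} over F_{75864174446869^2}: bits of 109 = 1101101; 6 double steps + 4 add steps, l/v at each.
Result: e(P',Q') = 67230859913435 + 7208016158262*t.
Raise to 28: e(P,Q) = 59420505086934 + 21404939762242*t in mu_{109}.

59420505086934 + 21404939762242*t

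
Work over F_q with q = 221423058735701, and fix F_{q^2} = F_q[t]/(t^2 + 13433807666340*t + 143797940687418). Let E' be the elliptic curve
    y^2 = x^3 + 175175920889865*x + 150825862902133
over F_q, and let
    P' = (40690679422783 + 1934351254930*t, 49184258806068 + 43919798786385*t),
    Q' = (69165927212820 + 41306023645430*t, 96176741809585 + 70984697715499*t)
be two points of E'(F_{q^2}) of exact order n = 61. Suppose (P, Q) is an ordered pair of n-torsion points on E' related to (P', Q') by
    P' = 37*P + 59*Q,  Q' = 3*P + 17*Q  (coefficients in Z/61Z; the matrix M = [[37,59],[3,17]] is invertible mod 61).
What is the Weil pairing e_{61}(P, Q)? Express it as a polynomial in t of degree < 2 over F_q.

106961945970944 + 114087218739975*t

Since e_{61}(P,P)=e_{61}(Q,Q)=1 and e_{61}(Q,P)=e_{61}(P,Q)^{-1}, expanding e_{61}(37*P + 59*Q,3*P + 17*Q) leaves e(P,Q)^det(M).
det M = 37*17 - 59*3 = 452 = 25 (mod 61); 25^{-1} = 22 (mod 61).
Build f_{61,P'} and f_{61,Q'} via the 6-bit ladder of 61=111101_2; evaluate at shifted divisors; quotient in F_{221423058735701^2}.
e_{61}(P',Q') = 92450389363525 + 106477016806340*t.
Hence e(P,Q) = 106961945970944 + 114087218739975*t in F_{221423058735701^2}^*.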